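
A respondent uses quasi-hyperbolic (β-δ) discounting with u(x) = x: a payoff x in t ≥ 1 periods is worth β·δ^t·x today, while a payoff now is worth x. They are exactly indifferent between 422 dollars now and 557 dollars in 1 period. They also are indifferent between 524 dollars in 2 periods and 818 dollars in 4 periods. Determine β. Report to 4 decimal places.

Both payoffs in the second observation are in the future, so β drops out: δ^2·524 = δ^4·818 ⇒ δ^2 = 524/818 = 0.64059, so δ = 0.80037.
The first indifference: 422 = β·δ·557, so β = 422/(δ·557) = 422/(0.80037·557) ≈ 0.9466.

β ≈ 0.9466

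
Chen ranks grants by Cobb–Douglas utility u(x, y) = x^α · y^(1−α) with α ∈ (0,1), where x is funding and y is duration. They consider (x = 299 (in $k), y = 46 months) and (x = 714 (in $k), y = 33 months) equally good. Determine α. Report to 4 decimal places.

The Cobb–Douglas utilities coincide, so 299^α·46^(1−α) = 714^α·33^(1−α).
Rearrange to (299/714)^α = (33/46)^(1−α) and take logs: α·-0.8704394 = (1−α)·-0.3321338.
Thus α·(-1.2025732) = -0.3321338, so α = -0.3321338/-1.2025732 ≈ 0.2762.

α ≈ 0.2762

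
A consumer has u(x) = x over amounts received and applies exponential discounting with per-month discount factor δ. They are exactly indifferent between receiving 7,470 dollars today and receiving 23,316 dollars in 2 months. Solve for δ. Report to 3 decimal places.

δ ≈ 0.566

Equating discounted utilities: u(7470) = δ^2·u(23316) ⇒ δ^2 = u(7470)/u(23316).
With u(x) = x: δ^2 = 7470/23316 = 0.32038.
Hence δ = (0.32038)^(1/2) = 0.56602.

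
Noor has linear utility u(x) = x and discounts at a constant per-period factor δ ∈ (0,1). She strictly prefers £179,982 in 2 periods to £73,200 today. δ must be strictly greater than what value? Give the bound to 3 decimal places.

δ > 0.638

The preference means 73200 < δ^2·179982.
So δ^2 > 73200/179982 = 0.40671; taking the square root of both positive sides preserves the inequality.
δ > (73200/179982)^(1/2) ≈ 0.638.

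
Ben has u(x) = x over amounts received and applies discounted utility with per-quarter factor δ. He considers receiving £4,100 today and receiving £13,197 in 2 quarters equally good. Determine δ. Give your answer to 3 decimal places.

δ ≈ 0.557

The payoff in 2 quarters is discounted by δ^2, so u(4100) = δ^2·u(13197) and δ^2 = u(4100)/u(13197).
With u(x) = x: δ^2 = 4100/13197 = 0.31068.
Taking the square root: δ = 0.31068^(1/2) ≈ 0.557.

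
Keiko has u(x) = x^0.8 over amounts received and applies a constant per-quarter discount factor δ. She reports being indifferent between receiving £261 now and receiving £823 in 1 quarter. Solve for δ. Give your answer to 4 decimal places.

Indifference means u(261) = δ · u(823), so δ = u(261)/u(823).
With u(x) = x^0.8: δ = 261^0.8/823^0.8 = (261/823)^0.8 = 0.39902.

δ ≈ 0.3990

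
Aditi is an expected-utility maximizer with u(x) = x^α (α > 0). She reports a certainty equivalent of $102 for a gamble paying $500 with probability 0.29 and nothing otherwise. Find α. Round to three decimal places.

α ≈ 0.779

EU(lottery) = 0.29·500^α + 0.71·0 = 0.29·500^α.
Equating: 102^α = 0.29·500^α, i.e. 0.2040^α = 0.29.
Take logs: α = ln 0.29 / ln(102/500) ≈ 0.77872.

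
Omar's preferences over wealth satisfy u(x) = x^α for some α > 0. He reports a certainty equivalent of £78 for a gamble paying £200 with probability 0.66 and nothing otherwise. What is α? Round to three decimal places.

α ≈ 0.441

Since u(0) = 0, the lottery's EU is 0.66·200^α.
Setting u(78) equal to that: 78^α = 0.66·200^α ⇒ (78/200)^α = 0.66.
Take logs: α = ln 0.66 / ln(78/200) ≈ 0.44128.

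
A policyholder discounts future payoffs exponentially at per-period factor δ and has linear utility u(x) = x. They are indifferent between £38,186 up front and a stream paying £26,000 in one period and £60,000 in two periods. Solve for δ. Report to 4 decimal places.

Present value of the stream is 26000·δ + 60000·δ². Indifference gives 26000δ + 60000δ² = 38186.
Rearranged: 60000δ² + 26000δ − 38186 = 0.
δ = (−26000 + √(26000² + 4·60000·38186)) / (2·60000) = (−26000 + √9840640000.00) / 120000 ≈ 0.6100.

δ ≈ 0.6100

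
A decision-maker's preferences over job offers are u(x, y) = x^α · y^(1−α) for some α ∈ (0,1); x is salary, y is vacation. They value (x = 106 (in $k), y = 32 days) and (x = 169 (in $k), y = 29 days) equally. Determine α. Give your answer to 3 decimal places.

Set the two utilities equal: 106^α·32^(1−α) = 169^α·29^(1−α).
Taking logs: α·ln 106 + (1−α)·ln 32 = α·ln 169 + (1−α)·ln 29, i.e. α·-0.466460 = (1−α)·-0.098440.
So α/(1−α) = (-0.098440)/(-0.466460) = 0.211036, and α = 0.211036/1.211036 ≈ 0.174.

α ≈ 0.174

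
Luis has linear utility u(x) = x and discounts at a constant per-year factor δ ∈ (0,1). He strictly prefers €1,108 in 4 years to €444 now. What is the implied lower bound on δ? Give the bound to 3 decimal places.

δ > 0.796

Under u(x) = x this choice says 444 < δ^4·1108.
Dividing by 1108: δ^4 > 0.40072. Both sides are positive, so the 4th root keeps the direction.
δ > 0.40072^(1/4) = 0.796.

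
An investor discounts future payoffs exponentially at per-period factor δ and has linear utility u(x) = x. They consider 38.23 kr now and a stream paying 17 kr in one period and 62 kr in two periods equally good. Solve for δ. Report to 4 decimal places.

δ ≈ 0.6600

Present value of the stream is 17·δ + 62·δ². Indifference gives 17δ + 62δ² = 38.23.
That is, 62δ² + 17δ − 38.23 = 0, a quadratic in δ.
The positive root is δ = [−17 + √(17² + 4·62·38.23)] / (2·62) = (−17 + 98.844)/124 ≈ 0.6600.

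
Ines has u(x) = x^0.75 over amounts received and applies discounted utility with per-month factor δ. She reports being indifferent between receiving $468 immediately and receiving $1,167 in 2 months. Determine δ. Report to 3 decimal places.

δ ≈ 0.710

The payoff in 2 months is discounted by δ^2, so u(468) = δ^2·u(1167) and δ^2 = u(468)/u(1167).
Since u(x) = x^0.75, δ^2 = (468/1167)^0.75 = 0.40103^0.75 = 0.50394.
So δ = 0.50394^(1/2) ≈ 0.710.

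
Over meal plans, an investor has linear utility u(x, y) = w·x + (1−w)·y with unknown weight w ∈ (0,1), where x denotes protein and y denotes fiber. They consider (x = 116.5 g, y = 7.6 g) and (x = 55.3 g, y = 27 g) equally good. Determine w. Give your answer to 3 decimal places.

u(116.5,7.6) = u(55.3,27) means w·116.5 + (1−w)·7.6 = w·55.3 + (1−w)·27.
Rearranging, 61.2·w − 19.4·(1−w) = 0.
So w/(1−w) = 19.4/61.2 = 0.3170, giving w = 19.4/(61.2+19.4) = 0.241.

w = 0.241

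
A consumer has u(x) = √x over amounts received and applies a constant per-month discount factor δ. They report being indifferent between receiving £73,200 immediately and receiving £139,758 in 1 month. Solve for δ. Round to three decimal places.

δ ≈ 0.724

The payoff in 1 month is discounted by δ, so u(73200) = δ·u(139758) and δ = u(73200)/u(139758).
Since u(x) = √x, δ = √(73200/139758) = 0.72371.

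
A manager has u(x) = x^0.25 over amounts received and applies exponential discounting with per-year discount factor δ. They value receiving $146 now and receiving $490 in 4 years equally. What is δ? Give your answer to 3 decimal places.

Indifference means u(146) = δ^4 · u(490), so δ^4 = u(146)/u(490).
With u(x) = x^0.25: δ^4 = 146^0.25/490^0.25 = (146/490)^0.25 = 0.73882.
Hence δ = (0.73882)^(1/4) = 0.92712.

δ ≈ 0.927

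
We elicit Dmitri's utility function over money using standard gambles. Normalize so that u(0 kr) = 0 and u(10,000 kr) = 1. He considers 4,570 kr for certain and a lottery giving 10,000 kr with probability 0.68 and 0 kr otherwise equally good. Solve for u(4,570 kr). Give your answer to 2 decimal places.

The indifference gives u(4,570 kr) = 0.68·u(10,000 kr) + 0.32·u(0 kr) = 0.68·1 + 0.32·0 = 0.68.

0.68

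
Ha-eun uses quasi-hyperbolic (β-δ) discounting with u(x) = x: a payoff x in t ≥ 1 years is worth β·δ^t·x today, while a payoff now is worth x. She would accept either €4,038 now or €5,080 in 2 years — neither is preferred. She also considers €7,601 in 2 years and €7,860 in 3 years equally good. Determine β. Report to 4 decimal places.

The second indifference involves only future payoffs, so β cancels: β·δ^2·7601 = β·δ^3·7860, giving δ = 7601/7860 = 0.96705.
The first indifference: 4038 = β·δ^2·5080, so β = 4038/(δ^2·5080) = 4038/(0.93518·5080) ≈ 0.8500.

β ≈ 0.8500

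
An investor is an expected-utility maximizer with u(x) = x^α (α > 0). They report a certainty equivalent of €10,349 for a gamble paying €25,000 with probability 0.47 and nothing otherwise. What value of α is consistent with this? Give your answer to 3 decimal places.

EU(lottery) = 0.47·25000^α + 0.53·0 = 0.47·25000^α.
Setting u(10349) equal to that: 10349^α = 0.47·25000^α ⇒ (10349/25000)^α = 0.47.
α = ln(0.47) / ln(10349/25000) = -0.755023/-0.881986 ≈ 0.856.

α ≈ 0.856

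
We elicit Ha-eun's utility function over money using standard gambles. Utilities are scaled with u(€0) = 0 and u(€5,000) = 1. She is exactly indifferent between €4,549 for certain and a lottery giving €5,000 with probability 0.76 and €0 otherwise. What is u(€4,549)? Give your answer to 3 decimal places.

0.760

By the standard-gamble method, u(€4,549) is just the indifference probability on the best outcome: 0.76.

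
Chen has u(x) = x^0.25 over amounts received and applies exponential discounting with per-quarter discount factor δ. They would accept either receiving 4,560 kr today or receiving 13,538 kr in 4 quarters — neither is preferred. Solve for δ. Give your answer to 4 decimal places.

δ ≈ 0.9343

Equating discounted utilities: u(4560) = δ^4·u(13538) ⇒ δ^4 = u(4560)/u(13538).
Since u(x) = x^0.25, δ^4 = (4560/13538)^0.25 = 0.33683^0.25 = 0.76182.
Taking the 4th root: δ = 0.76182^(1/4) ≈ 0.9343.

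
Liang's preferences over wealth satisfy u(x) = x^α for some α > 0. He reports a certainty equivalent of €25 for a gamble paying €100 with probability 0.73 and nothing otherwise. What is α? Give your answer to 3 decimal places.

α ≈ 0.227

Since u(0) = 0, the lottery's EU is 0.73·100^α.
Indifference: 25^α = 0.73·100^α, so (25/100)^α = 0.73.
α = ln(0.73) / ln(25/100) = -0.314711/-1.386294 ≈ 0.227.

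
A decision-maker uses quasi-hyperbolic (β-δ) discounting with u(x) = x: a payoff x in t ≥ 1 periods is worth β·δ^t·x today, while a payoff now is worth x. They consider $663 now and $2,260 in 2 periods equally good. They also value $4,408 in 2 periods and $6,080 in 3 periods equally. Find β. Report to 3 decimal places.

β ≈ 0.558

From the later pair, β·δ^2·4408 = β·δ^3·6080; dividing through, δ = 4408/6080 = 0.72500.
Substituting δ into 663 = β·δ^2·2260: β = 663/(1187.912) ≈ 0.558.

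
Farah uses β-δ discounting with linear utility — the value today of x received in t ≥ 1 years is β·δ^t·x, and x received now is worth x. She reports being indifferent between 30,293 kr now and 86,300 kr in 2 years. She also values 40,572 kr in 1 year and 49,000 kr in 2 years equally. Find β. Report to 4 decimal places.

The second indifference involves only future payoffs, so β cancels: β·δ^1·40572 = β·δ^2·49000, giving δ = 40572/49000 = 0.82800.
The first indifference: 30293 = β·δ^2·86300, so β = 30293/(δ^2·86300) = 30293/(0.68558·86300) ≈ 0.5120.

β ≈ 0.5120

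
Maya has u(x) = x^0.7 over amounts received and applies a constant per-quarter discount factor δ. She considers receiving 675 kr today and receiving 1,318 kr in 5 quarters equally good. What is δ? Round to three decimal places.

Indifference means u(675) = δ^5 · u(1318), so δ^5 = u(675)/u(1318).
With u(x) = x^0.7: δ^5 = 675^0.7/1318^0.7 = (675/1318)^0.7 = 0.62600.
Taking the 5th root: δ = 0.62600^(1/5) ≈ 0.911.

δ ≈ 0.911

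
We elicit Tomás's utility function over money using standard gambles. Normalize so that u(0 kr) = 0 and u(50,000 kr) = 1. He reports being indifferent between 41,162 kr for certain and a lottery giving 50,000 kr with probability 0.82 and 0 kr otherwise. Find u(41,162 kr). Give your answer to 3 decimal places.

By the standard-gamble method, u(41,162 kr) is just the indifference probability on the best outcome: 0.82.

0.820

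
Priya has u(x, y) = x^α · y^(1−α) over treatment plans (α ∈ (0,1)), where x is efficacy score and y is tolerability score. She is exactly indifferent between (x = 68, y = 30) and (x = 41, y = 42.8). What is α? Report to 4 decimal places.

Set the two utilities equal: 68^α·30^(1−α) = 41^α·42.8^(1−α).
Taking logs: α·ln 68 + (1−α)·ln 30 = α·ln 41 + (1−α)·ln 42.8, i.e. α·0.5059356 = (1−α)·0.3553407.
Thus α·(0.8612763) = 0.3553407, so α = 0.3553407/0.8612763 ≈ 0.4126.

α ≈ 0.4126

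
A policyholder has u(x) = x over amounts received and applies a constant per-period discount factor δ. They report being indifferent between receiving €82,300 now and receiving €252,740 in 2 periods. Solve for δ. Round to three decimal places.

Equating discounted utilities: u(82300) = δ^2·u(252740) ⇒ δ^2 = u(82300)/u(252740).
With u(x) = x: δ^2 = 82300/252740 = 0.32563.
So δ = 0.32563^(1/2) ≈ 0.571.

δ ≈ 0.571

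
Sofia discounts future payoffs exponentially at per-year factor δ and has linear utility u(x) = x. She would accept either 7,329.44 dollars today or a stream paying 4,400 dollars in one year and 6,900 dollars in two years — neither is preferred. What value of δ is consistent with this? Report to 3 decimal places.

δ ≈ 0.760

Equating present values: 7329.44 = 4400δ + 6900δ².
So 6900δ² + 4400δ − 7329.44 = 0.
δ = (−4400 + √(4400² + 4·6900·7329.44)) / (2·6900) = (−4400 + √221652544.00) / 13800 ≈ 0.760.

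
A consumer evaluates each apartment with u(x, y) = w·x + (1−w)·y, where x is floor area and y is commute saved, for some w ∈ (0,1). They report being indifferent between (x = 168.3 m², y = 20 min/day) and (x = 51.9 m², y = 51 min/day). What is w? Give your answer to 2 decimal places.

u(168.3,20) = u(51.9,51) means w·168.3 + (1−w)·20 = w·51.9 + (1−w)·51.
w·(168.3−51.9) = (1−w)·(51−20), i.e. w·116.4 = (1−w)·31.
Hence w = 31/(116.4+31) = 31/147.4 = 0.21.

w = 0.21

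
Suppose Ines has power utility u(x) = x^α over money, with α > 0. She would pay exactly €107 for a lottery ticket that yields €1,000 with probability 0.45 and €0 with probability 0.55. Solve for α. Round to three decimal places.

α ≈ 0.357

EU(lottery) = 0.45·1000^α + 0.55·0 = 0.45·1000^α.
Indifference: 107^α = 0.45·1000^α, so (107/1000)^α = 0.45.
Take logs: α = ln 0.45 / ln(107/1000) ≈ 0.35729.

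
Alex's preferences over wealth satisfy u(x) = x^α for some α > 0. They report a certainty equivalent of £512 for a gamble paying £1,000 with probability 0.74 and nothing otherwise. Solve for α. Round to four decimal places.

EU(lottery) = 0.74·1000^α + 0.26·0 = 0.74·1000^α.
Setting u(512) equal to that: 512^α = 0.74·1000^α ⇒ (512/1000)^α = 0.74.
α = ln(0.74) / ln(512/1000) = -0.3011051/-0.6694307 ≈ 0.4498.

α ≈ 0.4498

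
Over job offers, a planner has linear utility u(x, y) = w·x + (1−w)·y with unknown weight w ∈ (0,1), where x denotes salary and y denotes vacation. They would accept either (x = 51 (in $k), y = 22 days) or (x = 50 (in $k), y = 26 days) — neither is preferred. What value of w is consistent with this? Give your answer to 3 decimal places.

Equating utilities: w·51 + (1−w)·22 = w·50 + (1−w)·26.
w·(51−50) = (1−w)·(26−22), i.e. w·1 = (1−w)·4.
The marginal rate of substitution is 4/1, so w = 4/(1+4) = 0.800.

w = 0.800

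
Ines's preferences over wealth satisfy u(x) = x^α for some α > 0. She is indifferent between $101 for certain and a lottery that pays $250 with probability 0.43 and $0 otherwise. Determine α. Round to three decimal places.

Since u(0) = 0, the lottery's EU is 0.43·250^α.
Equating: 101^α = 0.43·250^α, i.e. 0.4040^α = 0.43.
Taking logs: α·ln(101/250) = ln(0.43), so α = -0.843970 / -0.906340 ≈ 0.931.

α ≈ 0.931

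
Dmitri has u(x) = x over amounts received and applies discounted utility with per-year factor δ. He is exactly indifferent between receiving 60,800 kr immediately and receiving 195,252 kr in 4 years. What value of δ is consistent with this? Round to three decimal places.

δ ≈ 0.747

Equating discounted utilities: u(60800) = δ^4·u(195252) ⇒ δ^4 = u(60800)/u(195252).
With u(x) = x: δ^4 = 60800/195252 = 0.31139.
Taking the 4th root: δ = 0.31139^(1/4) ≈ 0.747.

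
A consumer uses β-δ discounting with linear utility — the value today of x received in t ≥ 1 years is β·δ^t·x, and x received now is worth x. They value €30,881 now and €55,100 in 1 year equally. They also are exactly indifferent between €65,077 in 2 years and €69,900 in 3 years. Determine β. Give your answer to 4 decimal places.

β ≈ 0.6020

From the later pair, β·δ^2·65077 = β·δ^3·69900; dividing through, δ = 65077/69900 = 0.93100.
Now use the now-vs-future pair: 30881 = β·δ·55100 gives β = 30881/(0.93100·55100) ≈ 0.6020.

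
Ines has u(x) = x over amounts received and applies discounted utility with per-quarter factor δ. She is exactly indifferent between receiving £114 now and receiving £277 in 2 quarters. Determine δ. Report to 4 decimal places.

δ ≈ 0.6415

Indifference means u(114) = δ^2 · u(277), so δ^2 = u(114)/u(277).
With u(x) = x: δ^2 = 114/277 = 0.41155.
So δ = 0.41155^(1/2) ≈ 0.6415.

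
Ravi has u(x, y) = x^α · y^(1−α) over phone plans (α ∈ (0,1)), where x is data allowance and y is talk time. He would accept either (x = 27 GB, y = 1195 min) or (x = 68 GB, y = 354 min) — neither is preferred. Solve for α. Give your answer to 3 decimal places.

The Cobb–Douglas utilities coincide, so 27^α·1195^(1−α) = 68^α·354^(1−α).
Taking logs: α·ln 27 + (1−α)·ln 1195 = α·ln 68 + (1−α)·ln 354, i.e. α·-0.923671 = (1−α)·-1.216605.
So α/(1−α) = (-1.216605)/(-0.923671) = 1.317141, and α = 1.317141/2.317141 ≈ 0.568.

α ≈ 0.568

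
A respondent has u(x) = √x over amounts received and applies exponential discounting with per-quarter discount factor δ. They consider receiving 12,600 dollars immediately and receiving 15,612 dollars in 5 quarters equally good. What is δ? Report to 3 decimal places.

Equating discounted utilities: u(12600) = δ^5·u(15612) ⇒ δ^5 = u(12600)/u(15612).
Since u(x) = √x, δ^5 = √(12600/15612) = 0.89837.
Taking the 5th root: δ = 0.89837^(1/5) ≈ 0.979.

δ ≈ 0.979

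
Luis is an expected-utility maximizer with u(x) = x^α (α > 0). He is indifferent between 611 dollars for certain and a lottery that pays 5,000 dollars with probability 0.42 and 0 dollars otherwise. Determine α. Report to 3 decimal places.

α ≈ 0.413

Since u(0) = 0, the lottery's EU is 0.42·5000^α.
Equating: 611^α = 0.42·5000^α, i.e. 0.1222^α = 0.42.
Taking logs: α·ln(611/5000) = ln(0.42), so α = -0.867501 / -2.102096 ≈ 0.413.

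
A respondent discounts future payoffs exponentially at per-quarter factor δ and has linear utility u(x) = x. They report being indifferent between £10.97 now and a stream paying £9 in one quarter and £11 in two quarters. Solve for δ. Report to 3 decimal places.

Equating present values: 10.97 = 9δ + 11δ².
So 11δ² + 9δ − 10.97 = 0.
The positive root is δ = [−9 + √(9² + 4·11·10.97)] / (2·11) = (−9 + 23.742)/22 ≈ 0.670.

δ ≈ 0.670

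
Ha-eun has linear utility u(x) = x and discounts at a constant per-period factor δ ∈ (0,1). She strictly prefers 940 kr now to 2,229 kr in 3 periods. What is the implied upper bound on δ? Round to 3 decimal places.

The preference means 940 > δ^3·2229.
So δ^3 < 940/2229 = 0.42171; taking the cube root of both positive sides preserves the inequality.
δ < 0.42171^(1/3) = 0.750.

δ < 0.750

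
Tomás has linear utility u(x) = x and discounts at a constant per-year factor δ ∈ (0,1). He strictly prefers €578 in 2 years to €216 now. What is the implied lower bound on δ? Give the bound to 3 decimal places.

δ > 0.611

The preference means 216 < δ^2·578.
Dividing by 578: δ^2 > 0.37370. Both sides are positive, so the square root keeps the direction.
δ > 0.37370^(1/2) = 0.611.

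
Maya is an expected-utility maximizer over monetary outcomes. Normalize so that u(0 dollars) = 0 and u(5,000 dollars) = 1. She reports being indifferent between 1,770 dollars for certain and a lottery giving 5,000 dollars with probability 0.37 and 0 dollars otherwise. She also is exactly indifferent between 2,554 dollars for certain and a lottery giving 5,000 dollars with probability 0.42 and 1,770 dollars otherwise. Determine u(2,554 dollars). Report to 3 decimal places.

0.635

The first gamble pins u(1,770 dollars): it must equal 0.37·1 + 0.63·0 = 0.37.
Chaining: u(2,554 dollars) = 0.42·1.00 + 0.58·0.37 = 0.6346.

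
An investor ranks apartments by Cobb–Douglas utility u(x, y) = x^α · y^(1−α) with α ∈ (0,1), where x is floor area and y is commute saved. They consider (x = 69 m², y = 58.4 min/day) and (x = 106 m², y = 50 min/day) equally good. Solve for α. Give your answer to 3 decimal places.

Indifference: 69^α · 58.4^(1−α) = 106^α · 50^(1−α).
Rearrange to (69/106)^α = (50/58.4)^(1−α) and take logs: α·-0.429333 = (1−α)·-0.155293.
With A = -0.429333 and B = -0.155293: α·A = (1−α)·B, so α = B/(A+B) = -0.155293/-0.584626 ≈ 0.266.

α ≈ 0.266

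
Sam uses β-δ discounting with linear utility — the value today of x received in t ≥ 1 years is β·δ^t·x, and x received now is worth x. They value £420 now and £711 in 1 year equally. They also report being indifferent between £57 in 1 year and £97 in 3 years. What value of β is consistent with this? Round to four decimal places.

β ≈ 0.7706

From the later pair, β·δ^1·57 = β·δ^3·97; dividing through, δ^2 = 57/97 = 0.58763, so δ = 0.76657.
Substituting δ into 420 = β·δ·711: β = 420/(545.031) ≈ 0.7706.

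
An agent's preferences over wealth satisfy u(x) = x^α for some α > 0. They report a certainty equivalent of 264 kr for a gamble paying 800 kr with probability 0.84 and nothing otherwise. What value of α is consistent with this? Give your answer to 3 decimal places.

The lottery's expected utility is 0.84·u(800) + 0.16·u(0) = 0.84·800^α (since u(0) = 0 for α > 0).
Equating: 264^α = 0.84·800^α, i.e. 0.3300^α = 0.84.
Take logs: α = ln 0.84 / ln(264/800) ≈ 0.15726.

α ≈ 0.157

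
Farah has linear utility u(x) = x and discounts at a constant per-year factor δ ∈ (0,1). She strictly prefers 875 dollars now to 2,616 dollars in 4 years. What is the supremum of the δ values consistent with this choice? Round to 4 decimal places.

Under u(x) = x this choice says 875 > δ^4·2616.
Dividing by 2616: δ^4 < 0.33448. Both sides are positive, so the 4th root keeps the direction.
δ < (875/2616)^(1/4) ≈ 0.7605.

δ < 0.7605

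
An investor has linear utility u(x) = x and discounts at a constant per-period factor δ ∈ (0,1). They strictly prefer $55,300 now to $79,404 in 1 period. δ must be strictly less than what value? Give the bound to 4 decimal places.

δ < 0.6964

Comparing present values: 55300 > δ·79404.
So δ < 55300/79404 = 0.69644.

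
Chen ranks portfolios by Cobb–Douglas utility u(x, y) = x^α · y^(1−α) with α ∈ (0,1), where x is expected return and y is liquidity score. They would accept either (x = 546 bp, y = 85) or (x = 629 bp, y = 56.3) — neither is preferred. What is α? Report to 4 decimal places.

Indifference: 546^α · 85^(1−α) = 629^α · 56.3^(1−α).
Taking logs: α·ln 546 + (1−α)·ln 85 = α·ln 629 + (1−α)·ln 56.3, i.e. α·-0.1415123 = (1−α)·-0.4119567.
So α/(1−α) = (-0.4119567)/(-0.1415123) = 2.9111017, and α = 2.9111017/3.9111017 ≈ 0.7443.

α ≈ 0.7443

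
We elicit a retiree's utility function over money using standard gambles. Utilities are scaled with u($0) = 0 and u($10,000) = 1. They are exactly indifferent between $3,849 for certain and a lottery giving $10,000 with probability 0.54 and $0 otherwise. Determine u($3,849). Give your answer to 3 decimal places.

u($3,849) equals the lottery's expected utility: 0.54·1 + 0.46·0 = 0.54.

0.540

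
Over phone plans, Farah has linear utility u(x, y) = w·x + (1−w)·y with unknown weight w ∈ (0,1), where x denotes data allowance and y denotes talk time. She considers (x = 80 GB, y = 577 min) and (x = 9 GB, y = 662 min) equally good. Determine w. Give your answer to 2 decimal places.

Equating utilities: w·80 + (1−w)·577 = w·9 + (1−w)·662.
w·(80−9) = (1−w)·(662−577), i.e. w·71 = (1−w)·85.
So w/(1−w) = 85/71 = 1.1972, giving w = 85/(71+85) = 0.54.

w = 0.54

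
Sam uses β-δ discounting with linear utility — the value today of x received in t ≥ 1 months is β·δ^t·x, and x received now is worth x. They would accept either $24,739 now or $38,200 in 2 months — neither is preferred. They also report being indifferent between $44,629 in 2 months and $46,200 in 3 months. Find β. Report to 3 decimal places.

The second indifference involves only future payoffs, so β cancels: β·δ^2·44629 = β·δ^3·46200, giving δ = 44629/46200 = 0.96600.
Substituting δ into 24739 = β·δ^2·38200: β = 24739/(35646.240) ≈ 0.694.

β ≈ 0.694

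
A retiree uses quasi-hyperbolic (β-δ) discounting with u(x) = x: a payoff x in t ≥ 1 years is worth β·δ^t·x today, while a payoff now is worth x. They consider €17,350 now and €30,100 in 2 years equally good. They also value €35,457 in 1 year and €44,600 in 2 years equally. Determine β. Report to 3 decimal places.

The second indifference involves only future payoffs, so β cancels: β·δ^1·35457 = β·δ^2·44600, giving δ = 35457/44600 = 0.79500.
The first indifference: 17350 = β·δ^2·30100, so β = 17350/(δ^2·30100) = 17350/(0.63203·30100) ≈ 0.912.

β ≈ 0.912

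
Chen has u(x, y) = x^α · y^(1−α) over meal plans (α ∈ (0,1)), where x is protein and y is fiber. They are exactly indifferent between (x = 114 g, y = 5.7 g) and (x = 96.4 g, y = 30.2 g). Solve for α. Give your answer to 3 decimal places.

α ≈ 0.909

Indifference: 114^α · 5.7^(1−α) = 96.4^α · 30.2^(1−α).
Taking logs: α·ln 114 + (1−α)·ln 5.7 = α·ln 96.4 + (1−α)·ln 30.2, i.e. α·0.167692 = (1−α)·1.667376.
With A = 0.167692 and B = 1.667376: α·A = (1−α)·B, so α = B/(A+B) = 1.667376/1.835068 ≈ 0.909.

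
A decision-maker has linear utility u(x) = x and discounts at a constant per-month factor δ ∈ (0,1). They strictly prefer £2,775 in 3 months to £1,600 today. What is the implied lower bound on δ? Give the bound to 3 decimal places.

δ > 0.832

The preference means 1600 < δ^3·2775.
Hence δ^3 > 1600/2775 = 0.57658, and x ↦ x^(1/3) is increasing on (0,∞).
δ > (1600/2775)^(1/3) ≈ 0.832.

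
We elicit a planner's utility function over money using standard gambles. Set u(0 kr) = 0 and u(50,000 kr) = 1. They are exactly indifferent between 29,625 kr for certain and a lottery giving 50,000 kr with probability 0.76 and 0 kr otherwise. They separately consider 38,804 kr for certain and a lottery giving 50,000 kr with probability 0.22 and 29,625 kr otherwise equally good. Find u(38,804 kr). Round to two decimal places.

0.81

From the first indifference, u(29,625 kr) = 0.76·u(50,000 kr) + 0.24·u(0 kr) = 0.76·1 + 0.24·0 = 0.76.
Then u(38,804 kr) = 0.22·u(50,000 kr) + 0.78·u(29,625 kr) = 0.22·1.00 + 0.78·0.76 = 0.8128.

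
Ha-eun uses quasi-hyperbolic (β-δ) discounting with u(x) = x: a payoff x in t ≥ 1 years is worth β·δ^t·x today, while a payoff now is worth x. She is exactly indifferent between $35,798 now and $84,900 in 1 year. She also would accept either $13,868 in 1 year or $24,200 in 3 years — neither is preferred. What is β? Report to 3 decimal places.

β ≈ 0.557

Both payoffs in the second observation are in the future, so β drops out: δ^1·13868 = δ^3·24200 ⇒ δ^2 = 13868/24200 = 0.57306, so δ = 0.75701.
The first indifference: 35798 = β·δ·84900, so β = 35798/(δ·84900) = 35798/(0.75701·84900) ≈ 0.557.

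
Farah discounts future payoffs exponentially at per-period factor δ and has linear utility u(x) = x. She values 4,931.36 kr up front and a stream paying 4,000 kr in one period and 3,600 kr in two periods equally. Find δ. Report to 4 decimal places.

Equating present values: 4931.36 = 4000δ + 3600δ².
That is, 3600δ² + 4000δ − 4931.36 = 0, a quadratic in δ.
δ = (−4000 + √(4000² + 4·3600·4931.36)) / (2·3600) = (−4000 + √87011584.00) / 7200 ≈ 0.7400.

δ ≈ 0.7400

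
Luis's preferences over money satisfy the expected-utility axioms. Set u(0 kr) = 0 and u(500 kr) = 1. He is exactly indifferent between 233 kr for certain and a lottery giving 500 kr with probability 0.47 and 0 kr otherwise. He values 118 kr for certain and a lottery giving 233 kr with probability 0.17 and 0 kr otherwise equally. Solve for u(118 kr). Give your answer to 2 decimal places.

First, u(233 kr) = 0.47·u(500 kr) + 0.53·u(0 kr) = 0.47.
Then u(118 kr) = 0.17·u(233 kr) + 0.83·u(0 kr) = 0.17·0.47 + 0.83·0.00 = 0.0799.

0.08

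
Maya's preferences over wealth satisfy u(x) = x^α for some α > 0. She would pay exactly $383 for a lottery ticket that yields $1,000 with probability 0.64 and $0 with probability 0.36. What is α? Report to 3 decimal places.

EU(lottery) = 0.64·1000^α + 0.36·0 = 0.64·1000^α.
Setting u(383) equal to that: 383^α = 0.64·1000^α ⇒ (383/1000)^α = 0.64.
Take logs: α = ln 0.64 / ln(383/1000) ≈ 0.46502.

α ≈ 0.465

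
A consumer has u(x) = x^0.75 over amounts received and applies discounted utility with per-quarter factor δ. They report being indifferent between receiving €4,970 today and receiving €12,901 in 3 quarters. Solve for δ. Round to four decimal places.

Equating discounted utilities: u(4970) = δ^3·u(12901) ⇒ δ^3 = u(4970)/u(12901).
Since u(x) = x^0.75, δ^3 = (4970/12901)^0.75 = 0.38524^0.75 = 0.48899.
Taking the cube root: δ = 0.48899^(1/3) ≈ 0.7878.

δ ≈ 0.7878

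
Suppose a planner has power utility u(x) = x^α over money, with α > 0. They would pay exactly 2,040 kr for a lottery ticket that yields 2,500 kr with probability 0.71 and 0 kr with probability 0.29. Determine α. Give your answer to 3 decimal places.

EU(lottery) = 0.71·2500^α + 0.29·0 = 0.71·2500^α.
Equating: 2040^α = 0.71·2500^α, i.e. 0.8160^α = 0.71.
Take logs: α = ln 0.71 / ln(2040/2500) ≈ 1.68432.

α ≈ 1.684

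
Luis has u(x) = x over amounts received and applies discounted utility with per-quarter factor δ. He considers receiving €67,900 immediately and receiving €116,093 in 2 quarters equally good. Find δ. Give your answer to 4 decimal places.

δ ≈ 0.7648

Equating discounted utilities: u(67900) = δ^2·u(116093) ⇒ δ^2 = u(67900)/u(116093).
With u(x) = x: δ^2 = 67900/116093 = 0.58488.
Hence δ = (0.58488)^(1/2) = 0.764772.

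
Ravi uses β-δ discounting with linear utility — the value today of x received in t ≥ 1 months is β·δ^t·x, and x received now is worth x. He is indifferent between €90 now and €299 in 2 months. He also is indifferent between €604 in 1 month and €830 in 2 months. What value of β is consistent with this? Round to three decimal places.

β ≈ 0.568

Both payoffs in the second observation are in the future, so β drops out: δ^1·604 = δ^2·830 ⇒ δ = 604/830 = 0.72771.
Now use the now-vs-future pair: 90 = β·δ^2·299 gives β = 90/(0.52956·299) ≈ 0.568.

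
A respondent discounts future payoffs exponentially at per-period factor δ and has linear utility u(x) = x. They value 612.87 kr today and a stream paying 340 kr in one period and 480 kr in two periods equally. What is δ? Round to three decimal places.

Present value of the stream is 340·δ + 480·δ². Indifference gives 340δ + 480δ² = 612.87.
So 480δ² + 340δ − 612.87 = 0.
By the quadratic formula (taking the positive root), δ = (−340 + √1292310.40) / 960 ≈ 0.830.

δ ≈ 0.830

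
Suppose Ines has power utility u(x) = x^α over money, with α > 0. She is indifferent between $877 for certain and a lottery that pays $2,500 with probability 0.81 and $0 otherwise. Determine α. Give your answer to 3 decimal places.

α ≈ 0.201

The lottery's expected utility is 0.81·u(2500) + 0.19·u(0) = 0.81·2500^α (since u(0) = 0 for α > 0).
Setting u(877) equal to that: 877^α = 0.81·2500^α ⇒ (877/2500)^α = 0.81.
α = ln(0.81) / ln(877/2500) = -0.210721/-1.047539 ≈ 0.201.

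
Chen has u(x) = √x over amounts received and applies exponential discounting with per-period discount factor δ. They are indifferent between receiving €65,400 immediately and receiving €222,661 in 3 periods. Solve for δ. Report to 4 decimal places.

Indifference means u(65400) = δ^3 · u(222661), so δ^3 = u(65400)/u(222661).
With u(x) = √x: δ^3 = √65400/√222661 = √(65400/222661) = 0.54196.
Taking the cube root: δ = 0.54196^(1/3) ≈ 0.8153.

δ ≈ 0.8153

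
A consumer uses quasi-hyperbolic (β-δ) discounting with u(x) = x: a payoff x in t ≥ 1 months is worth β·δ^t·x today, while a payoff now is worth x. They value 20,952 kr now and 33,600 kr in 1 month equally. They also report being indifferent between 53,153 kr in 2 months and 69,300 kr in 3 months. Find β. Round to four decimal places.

β ≈ 0.8130

From the later pair, β·δ^2·53153 = β·δ^3·69300; dividing through, δ = 53153/69300 = 0.76700.
Now use the now-vs-future pair: 20952 = β·δ·33600 gives β = 20952/(0.76700·33600) ≈ 0.8130.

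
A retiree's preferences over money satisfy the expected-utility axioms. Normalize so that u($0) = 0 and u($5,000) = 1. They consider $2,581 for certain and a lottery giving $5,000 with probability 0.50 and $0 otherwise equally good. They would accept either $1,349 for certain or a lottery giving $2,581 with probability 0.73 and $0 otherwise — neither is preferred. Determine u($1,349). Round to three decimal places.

0.365

From the first indifference, u($2,581) = 0.50·u($5,000) + 0.50·u($0) = 0.50·1 + 0.50·0 = 0.50.
The second indifference gives u($1,349) = 0.73·u($2,581) + 0.27·u($0) = 0.73·0.50 + 0.27·0.00 = 0.3650.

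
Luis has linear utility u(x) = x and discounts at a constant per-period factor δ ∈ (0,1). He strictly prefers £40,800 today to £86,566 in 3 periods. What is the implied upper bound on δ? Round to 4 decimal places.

Comparing present values: 40800 > δ^3·86566.
Dividing by 86566: δ^3 < 0.47132. Both sides are positive, so the cube root keeps the direction.
δ < 0.47132^(1/3) = 0.7782.

δ < 0.7782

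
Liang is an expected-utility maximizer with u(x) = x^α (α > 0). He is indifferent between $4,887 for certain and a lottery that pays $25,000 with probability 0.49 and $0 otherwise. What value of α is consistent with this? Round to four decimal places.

α ≈ 0.4370

The lottery's expected utility is 0.49·u(25000) + 0.51·u(0) = 0.49·25000^α (since u(0) = 0 for α > 0).
Equating: 4887^α = 0.49·25000^α, i.e. 0.1955^α = 0.49.
α = ln(0.49) / ln(4887/25000) = -0.7133499/-1.6322972 ≈ 0.4370.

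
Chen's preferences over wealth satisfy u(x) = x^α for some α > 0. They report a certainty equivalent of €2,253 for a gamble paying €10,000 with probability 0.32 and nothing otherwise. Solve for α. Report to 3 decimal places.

Since u(0) = 0, the lottery's EU is 0.32·10000^α.
Setting u(2253) equal to that: 2253^α = 0.32·10000^α ⇒ (2253/10000)^α = 0.32.
Taking logs: α·ln(2253/10000) = ln(0.32), so α = -1.139434 / -1.490322 ≈ 0.765.

α ≈ 0.765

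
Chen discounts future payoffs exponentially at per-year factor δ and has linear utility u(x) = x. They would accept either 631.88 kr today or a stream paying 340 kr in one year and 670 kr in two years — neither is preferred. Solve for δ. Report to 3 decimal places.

Present value of the stream is 340·δ + 670·δ². Indifference gives 340δ + 670δ² = 631.88.
That is, 670δ² + 340δ − 631.88 = 0, a quadratic in δ.
δ = (−340 + √(340² + 4·670·631.88)) / (2·670) = (−340 + √1809038.40) / 1340 ≈ 0.750.

δ ≈ 0.750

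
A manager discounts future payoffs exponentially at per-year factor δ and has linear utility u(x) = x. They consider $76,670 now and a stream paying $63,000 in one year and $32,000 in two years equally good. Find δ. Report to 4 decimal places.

Equating present values: 76670 = 63000δ + 32000δ².
Rearranged: 32000δ² + 63000δ − 76670 = 0.
δ = (−63000 + √(63000² + 4·32000·76670)) / (2·32000) = (−63000 + √13782760000.00) / 64000 ≈ 0.8500.

δ ≈ 0.8500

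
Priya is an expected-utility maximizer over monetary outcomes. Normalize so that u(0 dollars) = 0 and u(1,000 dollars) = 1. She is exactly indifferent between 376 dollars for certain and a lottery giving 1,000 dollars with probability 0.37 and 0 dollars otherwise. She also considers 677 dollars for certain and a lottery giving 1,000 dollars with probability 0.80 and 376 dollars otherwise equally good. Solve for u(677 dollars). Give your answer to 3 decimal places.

0.874

From the first indifference, u(376 dollars) = 0.37·u(1,000 dollars) + 0.63·u(0 dollars) = 0.37·1 + 0.63·0 = 0.37.
Then u(677 dollars) = 0.80·u(1,000 dollars) + 0.20·u(376 dollars) = 0.80·1.00 + 0.20·0.37 = 0.8740.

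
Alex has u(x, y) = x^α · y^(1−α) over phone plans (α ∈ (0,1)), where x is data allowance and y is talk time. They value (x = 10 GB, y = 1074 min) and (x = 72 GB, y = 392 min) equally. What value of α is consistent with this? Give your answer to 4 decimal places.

Indifference: 10^α · 1074^(1−α) = 72^α · 392^(1−α).
(10/72)^α = (392/1074)^(1−α); take logs: α·ln(10/72) = (1−α)·ln(392/1074), i.e. α·-1.9740810 = (1−α)·-1.0078834.
So α/(1−α) = (-1.0078834)/(-1.9740810) = 0.5105583, and α = 0.5105583/1.5105583 ≈ 0.3380.

α ≈ 0.3380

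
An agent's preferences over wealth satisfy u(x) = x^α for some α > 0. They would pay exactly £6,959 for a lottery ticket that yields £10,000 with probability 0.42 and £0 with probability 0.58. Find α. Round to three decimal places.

Since u(0) = 0, the lottery's EU is 0.42·10000^α.
Indifference: 6959^α = 0.42·10000^α, so (6959/10000)^α = 0.42.
Take logs: α = ln 0.42 / ln(6959/10000) ≈ 2.39278.

α ≈ 2.393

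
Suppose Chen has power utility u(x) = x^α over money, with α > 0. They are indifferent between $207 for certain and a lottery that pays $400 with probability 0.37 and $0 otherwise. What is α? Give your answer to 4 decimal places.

α ≈ 1.5093

The lottery's expected utility is 0.37·u(400) + 0.63·u(0) = 0.37·400^α (since u(0) = 0 for α > 0).
Setting u(207) equal to that: 207^α = 0.37·400^α ⇒ (207/400)^α = 0.37.
α = ln(0.37) / ln(207/400) = -0.9942523/-0.6587458 ≈ 1.5093.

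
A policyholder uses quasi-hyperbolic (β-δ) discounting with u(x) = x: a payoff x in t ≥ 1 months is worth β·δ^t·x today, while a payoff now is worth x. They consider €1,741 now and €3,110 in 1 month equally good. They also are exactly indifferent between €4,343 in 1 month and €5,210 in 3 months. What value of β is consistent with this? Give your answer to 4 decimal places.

β ≈ 0.6131

The second indifference involves only future payoffs, so β cancels: β·δ^1·4343 = β·δ^3·5210, giving δ^2 = 4343/5210 = 0.83359, so δ = 0.91301.
Now use the now-vs-future pair: 1741 = β·δ·3110 gives β = 1741/(0.91301·3110) ≈ 0.6131.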